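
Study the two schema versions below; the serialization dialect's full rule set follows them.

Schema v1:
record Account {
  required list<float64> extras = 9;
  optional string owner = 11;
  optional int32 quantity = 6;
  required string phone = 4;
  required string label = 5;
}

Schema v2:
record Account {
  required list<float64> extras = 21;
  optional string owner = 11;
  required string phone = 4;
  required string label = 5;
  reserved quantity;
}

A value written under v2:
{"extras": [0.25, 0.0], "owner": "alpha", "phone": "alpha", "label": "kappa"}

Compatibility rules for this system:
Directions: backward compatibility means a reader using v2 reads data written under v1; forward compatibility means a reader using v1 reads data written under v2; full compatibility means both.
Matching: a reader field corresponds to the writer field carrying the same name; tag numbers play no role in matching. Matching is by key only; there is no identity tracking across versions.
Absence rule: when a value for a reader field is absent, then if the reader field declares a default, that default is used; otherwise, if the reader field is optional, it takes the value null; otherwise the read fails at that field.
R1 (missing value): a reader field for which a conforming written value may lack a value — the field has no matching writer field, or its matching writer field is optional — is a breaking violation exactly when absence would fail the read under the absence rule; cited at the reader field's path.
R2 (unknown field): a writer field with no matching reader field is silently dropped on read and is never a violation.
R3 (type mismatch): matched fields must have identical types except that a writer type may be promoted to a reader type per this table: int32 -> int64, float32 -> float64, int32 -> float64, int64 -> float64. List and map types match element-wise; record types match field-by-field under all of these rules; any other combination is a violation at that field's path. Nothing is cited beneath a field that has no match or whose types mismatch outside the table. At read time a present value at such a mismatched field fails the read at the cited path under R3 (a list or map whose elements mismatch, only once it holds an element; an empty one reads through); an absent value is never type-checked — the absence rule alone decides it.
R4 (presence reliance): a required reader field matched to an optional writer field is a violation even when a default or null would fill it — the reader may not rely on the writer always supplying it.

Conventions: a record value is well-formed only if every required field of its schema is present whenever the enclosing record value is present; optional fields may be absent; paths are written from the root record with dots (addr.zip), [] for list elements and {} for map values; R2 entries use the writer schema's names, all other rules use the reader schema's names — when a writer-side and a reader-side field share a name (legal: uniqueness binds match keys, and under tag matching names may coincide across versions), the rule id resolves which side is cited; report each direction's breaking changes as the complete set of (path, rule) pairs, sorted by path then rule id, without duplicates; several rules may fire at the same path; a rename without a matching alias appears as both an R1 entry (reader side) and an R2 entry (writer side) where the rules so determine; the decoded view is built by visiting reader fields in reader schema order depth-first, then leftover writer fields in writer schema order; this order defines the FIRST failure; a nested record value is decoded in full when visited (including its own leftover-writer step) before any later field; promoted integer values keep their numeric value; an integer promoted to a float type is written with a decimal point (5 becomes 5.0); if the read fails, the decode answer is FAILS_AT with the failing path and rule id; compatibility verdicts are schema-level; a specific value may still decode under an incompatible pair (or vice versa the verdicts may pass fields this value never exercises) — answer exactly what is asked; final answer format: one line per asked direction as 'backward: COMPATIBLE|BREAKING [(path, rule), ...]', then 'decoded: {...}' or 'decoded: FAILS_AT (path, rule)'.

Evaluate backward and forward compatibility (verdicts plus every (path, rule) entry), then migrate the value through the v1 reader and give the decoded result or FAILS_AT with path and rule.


the writer's type comes first in each Account pair
backward pass over Account, reader schema v2, writer schema v1:
  list<float64> -> list<float64>, writer required: extras aligns to extras
  string -> string, writer optional: owner aligns to owner
  string -> string, writer required: phone aligns to phone
  string -> string, writer required: label aligns to label
  writer field quantity has no reader counterpart
  => backward verdict for Account: COMPATIBLE, no violations
forward pass over Account, reader schema v1, writer schema v2:
  list<float64> -> list<float64>, writer required: extras aligns to extras
  string -> string, writer optional: owner aligns to owner
  quantity: no writer-side match
  string -> string, writer required: phone aligns to phone
  string -> string, writer required: label aligns to label
  => forward verdict for Account: COMPATIBLE, no violations
migrating the Account value to v1:
  extras := [0.25, 0.0]
  owner := "alpha"
  quantity := null (absent, optional -> null)
  phone := "alpha"
  label := "kappa"
  => decoded: {"extras": [0.25, 0.0], "owner": "alpha", "quantity": null, "phone": "alpha", "label": "kappa"}

backward: COMPATIBLE []; forward: COMPATIBLE []; decoded: {"extras": [0.25, 0.0], "owner": "alpha", "quantity": null, "phone": "alpha", "label": "kappa"}


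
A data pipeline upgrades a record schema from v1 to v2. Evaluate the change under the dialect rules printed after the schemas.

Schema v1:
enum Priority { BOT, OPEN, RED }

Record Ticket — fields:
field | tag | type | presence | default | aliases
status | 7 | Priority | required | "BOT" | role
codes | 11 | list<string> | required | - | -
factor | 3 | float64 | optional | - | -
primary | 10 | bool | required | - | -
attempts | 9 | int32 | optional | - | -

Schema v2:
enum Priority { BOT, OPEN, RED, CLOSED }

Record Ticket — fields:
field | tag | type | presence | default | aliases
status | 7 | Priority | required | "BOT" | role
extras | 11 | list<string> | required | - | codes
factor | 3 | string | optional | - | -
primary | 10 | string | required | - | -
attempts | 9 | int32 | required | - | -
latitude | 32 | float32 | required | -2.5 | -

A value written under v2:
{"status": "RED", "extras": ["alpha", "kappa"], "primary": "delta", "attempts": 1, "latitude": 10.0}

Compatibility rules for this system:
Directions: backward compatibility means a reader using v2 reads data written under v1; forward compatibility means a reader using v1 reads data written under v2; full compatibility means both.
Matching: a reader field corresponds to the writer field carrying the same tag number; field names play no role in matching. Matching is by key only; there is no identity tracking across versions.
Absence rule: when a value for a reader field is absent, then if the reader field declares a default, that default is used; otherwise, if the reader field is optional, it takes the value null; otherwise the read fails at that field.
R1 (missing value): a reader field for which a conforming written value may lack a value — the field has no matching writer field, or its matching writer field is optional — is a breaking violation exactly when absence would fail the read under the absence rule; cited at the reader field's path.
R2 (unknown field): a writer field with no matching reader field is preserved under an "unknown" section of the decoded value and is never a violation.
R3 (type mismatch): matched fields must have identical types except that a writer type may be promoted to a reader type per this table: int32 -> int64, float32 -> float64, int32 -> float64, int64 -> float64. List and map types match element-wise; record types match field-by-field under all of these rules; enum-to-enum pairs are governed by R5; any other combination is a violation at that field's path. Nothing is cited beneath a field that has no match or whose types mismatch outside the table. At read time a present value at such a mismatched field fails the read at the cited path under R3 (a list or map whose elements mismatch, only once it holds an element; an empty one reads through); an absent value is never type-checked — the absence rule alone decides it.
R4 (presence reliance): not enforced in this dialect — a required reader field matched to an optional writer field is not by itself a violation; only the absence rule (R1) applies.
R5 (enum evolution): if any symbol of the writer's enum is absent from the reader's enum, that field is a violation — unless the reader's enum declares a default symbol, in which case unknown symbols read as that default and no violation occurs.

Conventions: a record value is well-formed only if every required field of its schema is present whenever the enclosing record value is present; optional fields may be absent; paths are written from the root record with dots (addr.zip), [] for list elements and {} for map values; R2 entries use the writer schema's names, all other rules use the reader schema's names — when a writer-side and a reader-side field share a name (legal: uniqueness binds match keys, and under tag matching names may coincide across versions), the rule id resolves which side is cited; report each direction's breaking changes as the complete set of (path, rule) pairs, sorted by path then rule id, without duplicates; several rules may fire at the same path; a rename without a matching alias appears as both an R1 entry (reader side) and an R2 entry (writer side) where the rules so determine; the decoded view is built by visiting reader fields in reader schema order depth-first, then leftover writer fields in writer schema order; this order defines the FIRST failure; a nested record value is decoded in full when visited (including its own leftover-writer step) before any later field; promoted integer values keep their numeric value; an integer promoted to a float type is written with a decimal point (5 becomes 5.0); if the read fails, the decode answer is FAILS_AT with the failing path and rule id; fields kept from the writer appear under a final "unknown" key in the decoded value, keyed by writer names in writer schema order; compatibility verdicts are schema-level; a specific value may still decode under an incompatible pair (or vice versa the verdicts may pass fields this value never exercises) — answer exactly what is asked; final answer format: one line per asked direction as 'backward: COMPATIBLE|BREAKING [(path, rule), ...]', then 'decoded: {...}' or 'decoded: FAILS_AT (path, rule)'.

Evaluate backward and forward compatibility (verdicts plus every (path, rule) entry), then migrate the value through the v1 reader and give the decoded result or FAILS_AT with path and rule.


the writer's type comes first in each Ticket pair
backward pass over Ticket, reader schema v2, writer schema v1:
  status: Priority -> Priority, writer required; from status
  extras: list<string> -> list<string>, writer required; from codes
  factor: float64 -> string, writer optional; from factor
  primary: bool -> string, writer required; from primary
  attempts: int32 -> int32, writer optional; from attempts
  latitude has no writer counterpart
  rule R1 violated at attempts
  rule R3 violated at factor
  rule R3 violated at primary
  backward on Ticket therefore BREAKING (3)
forward pass over Ticket, reader schema v1, writer schema v2:
  status: Priority -> Priority, writer required; from status
  codes: list<string> -> list<string>, writer required; from extras
  factor: string -> float64, writer optional; from factor
  primary: string -> bool, writer required; from primary
  attempts: int32 -> int32, writer required; from attempts
  writer latitude: unknown to reader
  rule R3 violated at factor
  rule R3 violated at primary
  rule R5 violated at status
  forward on Ticket therefore BREAKING (3)
decoding the Ticket value with the v1 reader:
  status := "RED"
  codes := ["alpha", "kappa"] (from writer extras)
  factor := null (not supplied -> null)
  read fails at primary under R3
  => FAILS_AT (primary, R3)

backward: BREAKING [(attempts, R1), (factor, R3), (primary, R3)]; forward: BREAKING [(factor, R3), (primary, R3), (status, R5)]; decoded: FAILS_AT (primary, R3)


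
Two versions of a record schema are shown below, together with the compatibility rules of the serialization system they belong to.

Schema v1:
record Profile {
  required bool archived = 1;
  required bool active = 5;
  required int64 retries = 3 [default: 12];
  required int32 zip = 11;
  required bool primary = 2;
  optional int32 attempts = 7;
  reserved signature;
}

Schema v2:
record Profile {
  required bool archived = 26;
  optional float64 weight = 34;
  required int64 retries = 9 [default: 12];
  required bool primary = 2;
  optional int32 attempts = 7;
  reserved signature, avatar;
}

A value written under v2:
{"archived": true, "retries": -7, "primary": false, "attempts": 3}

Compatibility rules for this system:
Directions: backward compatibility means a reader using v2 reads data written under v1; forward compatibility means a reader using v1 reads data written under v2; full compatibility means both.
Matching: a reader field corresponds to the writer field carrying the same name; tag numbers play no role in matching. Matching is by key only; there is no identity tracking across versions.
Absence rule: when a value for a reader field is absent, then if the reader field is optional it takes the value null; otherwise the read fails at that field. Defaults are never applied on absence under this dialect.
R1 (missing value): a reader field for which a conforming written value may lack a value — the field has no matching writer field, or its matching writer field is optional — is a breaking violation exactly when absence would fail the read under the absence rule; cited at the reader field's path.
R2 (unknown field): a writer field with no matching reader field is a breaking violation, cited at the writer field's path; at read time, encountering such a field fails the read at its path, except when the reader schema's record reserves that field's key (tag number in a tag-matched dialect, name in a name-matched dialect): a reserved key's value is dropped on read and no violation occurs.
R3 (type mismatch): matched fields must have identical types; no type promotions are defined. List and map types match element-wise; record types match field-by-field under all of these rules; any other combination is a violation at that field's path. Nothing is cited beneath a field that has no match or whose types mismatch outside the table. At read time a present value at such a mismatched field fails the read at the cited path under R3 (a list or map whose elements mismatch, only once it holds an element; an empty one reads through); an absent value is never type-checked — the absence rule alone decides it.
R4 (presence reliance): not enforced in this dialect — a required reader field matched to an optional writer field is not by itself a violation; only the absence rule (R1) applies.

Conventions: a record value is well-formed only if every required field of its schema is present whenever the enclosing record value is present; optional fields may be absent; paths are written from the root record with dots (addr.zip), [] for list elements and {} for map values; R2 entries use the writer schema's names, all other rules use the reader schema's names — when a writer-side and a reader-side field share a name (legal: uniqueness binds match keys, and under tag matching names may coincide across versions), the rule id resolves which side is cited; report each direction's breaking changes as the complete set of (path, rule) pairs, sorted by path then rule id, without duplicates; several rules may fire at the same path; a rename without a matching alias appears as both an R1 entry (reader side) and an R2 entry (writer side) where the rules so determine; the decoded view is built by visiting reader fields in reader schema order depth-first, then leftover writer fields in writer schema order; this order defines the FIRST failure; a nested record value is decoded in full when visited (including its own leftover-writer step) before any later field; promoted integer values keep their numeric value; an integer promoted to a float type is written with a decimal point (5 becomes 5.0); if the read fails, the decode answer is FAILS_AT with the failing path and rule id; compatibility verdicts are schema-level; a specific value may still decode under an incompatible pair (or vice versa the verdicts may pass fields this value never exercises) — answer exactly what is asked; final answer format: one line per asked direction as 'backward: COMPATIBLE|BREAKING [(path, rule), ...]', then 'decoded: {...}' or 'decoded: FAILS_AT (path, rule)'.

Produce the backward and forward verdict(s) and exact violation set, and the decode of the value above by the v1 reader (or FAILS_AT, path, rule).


backward: BREAKING [(active, R2), (zip, R2)]; forward: BREAKING [(active, R1), (weight, R2), (zip, R1)]; decoded: FAILS_AT (active, R1)

each type pair in Profile: writer, then reader
backward pass over Profile, reader schema v2, writer schema v1:
  writer required, bool -> bool: reader archived maps from writer archived
  weight has no writer counterpart
  writer required, int64 -> int64: reader retries maps from writer retries
  writer required, bool -> bool: reader primary maps from writer primary
  writer optional, int32 -> int32: reader attempts maps from writer attempts
  writer active: unknown to reader
  writer zip: unknown to reader
  R2 fires at active
  R2 fires at zip
  => 2 violation(s): backward is BREAKING for Profile
forward pass over Profile, reader schema v1, writer schema v2:
  writer required, bool -> bool: reader archived maps from writer archived
  active has no writer counterpart
  writer required, int64 -> int64: reader retries maps from writer retries
  zip has no writer counterpart
  writer required, bool -> bool: reader primary maps from writer primary
  writer optional, int32 -> int32: reader attempts maps from writer attempts
  writer weight: unknown to reader
  R1 fires at active
  R2 fires at weight
  R1 fires at zip
  => 3 violation(s): forward is BREAKING for Profile
decode (reader v1):
  archived := true
  read fails at active under R1 (no fill)
  => FAILS_AT (active, R1)


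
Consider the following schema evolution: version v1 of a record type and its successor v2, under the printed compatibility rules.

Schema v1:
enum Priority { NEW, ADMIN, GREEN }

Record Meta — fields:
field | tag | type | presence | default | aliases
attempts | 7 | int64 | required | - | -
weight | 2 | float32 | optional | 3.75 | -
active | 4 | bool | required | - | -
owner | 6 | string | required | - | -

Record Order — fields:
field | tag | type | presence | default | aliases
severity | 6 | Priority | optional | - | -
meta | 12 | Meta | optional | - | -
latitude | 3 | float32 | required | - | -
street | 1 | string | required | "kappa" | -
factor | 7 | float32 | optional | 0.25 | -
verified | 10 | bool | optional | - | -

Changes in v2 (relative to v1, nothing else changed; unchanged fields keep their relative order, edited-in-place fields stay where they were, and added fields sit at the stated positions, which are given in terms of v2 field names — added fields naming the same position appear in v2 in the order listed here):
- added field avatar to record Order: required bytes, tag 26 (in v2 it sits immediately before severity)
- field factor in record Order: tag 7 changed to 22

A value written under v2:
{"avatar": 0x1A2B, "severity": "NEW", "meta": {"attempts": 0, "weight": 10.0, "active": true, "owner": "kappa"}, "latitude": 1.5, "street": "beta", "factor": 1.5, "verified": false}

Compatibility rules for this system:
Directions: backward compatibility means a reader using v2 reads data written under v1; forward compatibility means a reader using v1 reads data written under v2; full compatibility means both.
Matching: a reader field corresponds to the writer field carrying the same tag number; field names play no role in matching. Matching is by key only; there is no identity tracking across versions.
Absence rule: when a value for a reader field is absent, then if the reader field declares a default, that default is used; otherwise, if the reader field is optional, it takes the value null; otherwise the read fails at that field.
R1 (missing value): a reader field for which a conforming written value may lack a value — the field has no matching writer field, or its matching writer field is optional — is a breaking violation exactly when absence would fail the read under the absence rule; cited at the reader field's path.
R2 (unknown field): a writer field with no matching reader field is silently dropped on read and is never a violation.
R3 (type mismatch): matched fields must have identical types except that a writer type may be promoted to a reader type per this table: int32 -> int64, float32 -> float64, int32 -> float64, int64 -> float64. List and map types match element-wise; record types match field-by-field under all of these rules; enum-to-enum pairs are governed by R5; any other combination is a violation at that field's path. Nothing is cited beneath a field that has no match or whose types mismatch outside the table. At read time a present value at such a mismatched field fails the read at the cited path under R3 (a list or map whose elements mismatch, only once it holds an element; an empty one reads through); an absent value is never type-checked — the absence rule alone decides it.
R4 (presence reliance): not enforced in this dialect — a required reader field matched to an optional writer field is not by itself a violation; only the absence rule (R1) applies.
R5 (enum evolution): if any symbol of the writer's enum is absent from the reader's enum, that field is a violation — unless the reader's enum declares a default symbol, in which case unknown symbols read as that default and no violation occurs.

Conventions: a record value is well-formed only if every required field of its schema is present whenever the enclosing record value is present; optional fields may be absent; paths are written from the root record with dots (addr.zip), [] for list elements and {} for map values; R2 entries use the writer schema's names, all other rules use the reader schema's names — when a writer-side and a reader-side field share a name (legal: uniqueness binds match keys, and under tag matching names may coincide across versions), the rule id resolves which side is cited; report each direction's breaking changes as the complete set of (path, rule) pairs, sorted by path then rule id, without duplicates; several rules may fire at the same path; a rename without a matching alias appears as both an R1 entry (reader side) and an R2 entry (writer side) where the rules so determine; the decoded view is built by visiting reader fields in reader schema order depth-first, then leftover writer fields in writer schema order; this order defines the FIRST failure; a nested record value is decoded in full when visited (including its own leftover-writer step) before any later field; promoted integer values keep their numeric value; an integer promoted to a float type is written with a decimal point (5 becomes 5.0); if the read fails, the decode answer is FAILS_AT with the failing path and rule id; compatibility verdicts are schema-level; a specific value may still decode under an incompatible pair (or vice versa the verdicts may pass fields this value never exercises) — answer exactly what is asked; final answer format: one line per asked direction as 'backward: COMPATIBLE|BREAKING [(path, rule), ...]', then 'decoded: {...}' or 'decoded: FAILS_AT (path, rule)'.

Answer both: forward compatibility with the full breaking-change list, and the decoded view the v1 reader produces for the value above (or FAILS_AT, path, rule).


the writer's type comes first in each Order pair
forward analysis of Order with v1 as reader and v2 as writer:
  severity: paired with writer severity (Priority -> Priority; writer optional)
  meta: paired with writer meta (Meta -> Meta; writer optional)
  latitude: paired with writer latitude (float32 -> float32; writer required)
  street: paired with writer street (string -> string; writer required)
  factor: no writer-side match
  verified: paired with writer verified (bool -> bool; writer optional)
  writer field avatar has no reader counterpart
  writer field factor has no reader counterpart
  meta.attempts: paired with writer meta.attempts (int64 -> int64; writer required)
  meta.weight: paired with writer meta.weight (float32 -> float32; writer optional)
  meta.active: paired with writer meta.active (bool -> bool; writer required)
  meta.owner: paired with writer meta.owner (string -> string; writer required)
  => forward verdict for Order: COMPATIBLE, no violations
migrating the Order value to v1:
  severity := "NEW"
  meta.attempts := 0
  meta.weight := 10.0
  meta.active := true
  meta.owner := "kappa"
  latitude := 1.5
  street := "beta"
  factor := 0.25 (no value, default fills)
  verified := false
  writer avatar: unmatched, discarded
  writer factor: unmatched, discarded
  => decoded: {"severity": "NEW", "meta": {"attempts": 0, "weight": 10.0, "active": true, "owner": "kappa"}, "latitude": 1.5, "street": "beta", "factor": 0.25, "verified": false}
diffs on Order not affecting the asked answer:
  added field avatar to record Order: required bytes, tag 26 (in v2 it sits immediately before severity) -> matters only for Order's backward compatibility — outside the asked direction

forward: COMPATIBLE []; decoded: {"severity": "NEW", "meta": {"attempts": 0, "weight": 10.0, "active": true, "owner": "kappa"}, "latitude": 1.5, "street": "beta", "factor": 0.25, "verified": false}


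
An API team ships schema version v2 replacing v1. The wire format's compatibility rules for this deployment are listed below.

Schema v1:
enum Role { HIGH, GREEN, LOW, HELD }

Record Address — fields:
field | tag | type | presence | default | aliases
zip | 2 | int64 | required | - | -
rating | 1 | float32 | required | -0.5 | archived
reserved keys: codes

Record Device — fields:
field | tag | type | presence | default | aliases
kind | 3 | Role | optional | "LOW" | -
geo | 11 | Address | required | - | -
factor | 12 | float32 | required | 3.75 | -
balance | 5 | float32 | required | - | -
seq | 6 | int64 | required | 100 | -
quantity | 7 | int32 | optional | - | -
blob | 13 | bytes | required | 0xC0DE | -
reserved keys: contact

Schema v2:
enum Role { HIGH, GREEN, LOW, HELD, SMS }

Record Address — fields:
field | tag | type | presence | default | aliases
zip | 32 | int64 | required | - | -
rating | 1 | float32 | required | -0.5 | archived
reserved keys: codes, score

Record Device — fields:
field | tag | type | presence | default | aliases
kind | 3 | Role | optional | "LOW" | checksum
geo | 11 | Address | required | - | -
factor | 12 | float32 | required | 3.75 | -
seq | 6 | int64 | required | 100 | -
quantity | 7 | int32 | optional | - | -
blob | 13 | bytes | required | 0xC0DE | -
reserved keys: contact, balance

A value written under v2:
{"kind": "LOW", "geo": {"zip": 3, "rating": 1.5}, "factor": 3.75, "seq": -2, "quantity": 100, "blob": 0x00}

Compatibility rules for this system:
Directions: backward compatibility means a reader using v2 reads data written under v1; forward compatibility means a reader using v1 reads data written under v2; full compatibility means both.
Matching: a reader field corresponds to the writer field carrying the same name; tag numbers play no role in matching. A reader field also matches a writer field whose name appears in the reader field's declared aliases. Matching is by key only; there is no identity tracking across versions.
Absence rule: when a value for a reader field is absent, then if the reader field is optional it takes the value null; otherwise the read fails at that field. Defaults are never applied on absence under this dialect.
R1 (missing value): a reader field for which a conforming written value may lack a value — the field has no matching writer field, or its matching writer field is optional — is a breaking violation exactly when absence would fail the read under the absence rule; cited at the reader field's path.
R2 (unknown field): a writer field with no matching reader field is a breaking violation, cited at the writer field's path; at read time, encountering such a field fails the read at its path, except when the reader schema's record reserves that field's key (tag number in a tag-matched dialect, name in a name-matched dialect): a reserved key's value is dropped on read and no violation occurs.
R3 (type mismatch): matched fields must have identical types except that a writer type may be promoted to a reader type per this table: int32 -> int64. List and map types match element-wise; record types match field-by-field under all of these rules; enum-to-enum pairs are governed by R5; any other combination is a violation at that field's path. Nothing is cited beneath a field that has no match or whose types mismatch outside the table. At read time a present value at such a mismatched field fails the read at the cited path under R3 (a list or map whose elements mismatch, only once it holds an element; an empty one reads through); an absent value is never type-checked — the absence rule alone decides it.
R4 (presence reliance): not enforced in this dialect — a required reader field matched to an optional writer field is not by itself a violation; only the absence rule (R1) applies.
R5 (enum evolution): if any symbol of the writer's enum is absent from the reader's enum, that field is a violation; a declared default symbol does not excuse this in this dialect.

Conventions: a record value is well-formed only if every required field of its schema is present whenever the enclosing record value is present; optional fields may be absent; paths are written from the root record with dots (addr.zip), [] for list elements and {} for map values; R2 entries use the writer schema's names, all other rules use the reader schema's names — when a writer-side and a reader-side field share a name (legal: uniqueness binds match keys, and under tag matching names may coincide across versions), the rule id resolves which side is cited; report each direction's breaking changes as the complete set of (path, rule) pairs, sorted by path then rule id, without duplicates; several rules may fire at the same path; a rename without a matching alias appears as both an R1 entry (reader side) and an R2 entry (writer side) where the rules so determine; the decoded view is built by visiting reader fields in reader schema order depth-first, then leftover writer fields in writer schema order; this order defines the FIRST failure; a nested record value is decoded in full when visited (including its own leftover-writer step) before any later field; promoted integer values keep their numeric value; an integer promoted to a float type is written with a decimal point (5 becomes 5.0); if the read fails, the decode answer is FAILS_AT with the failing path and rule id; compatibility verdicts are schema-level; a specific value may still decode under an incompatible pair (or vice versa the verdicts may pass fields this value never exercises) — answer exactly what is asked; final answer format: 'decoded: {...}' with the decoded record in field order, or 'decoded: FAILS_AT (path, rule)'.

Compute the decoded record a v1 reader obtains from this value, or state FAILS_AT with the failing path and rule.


in Device below, arrows point writer -> reader
decode walk for Device under reader schema v1:
  kind := "LOW"
  geo.zip := 3
  geo.rating := 1.5
  factor := 3.75
  read fails at balance under R1 (no fill)
  => FAILS_AT (balance, R1)
the other Device changes do not affect what is asked:
  enum Role (field kind in record Device): symbol SMS added -> matters for Device compatibility verdicts, not for this value's decode
  field zip in record Address: tag 2 changed to 32 -> inert under this dialect — no rule fires on Device and the result does not move

decoded: FAILS_AT (balance, R1)


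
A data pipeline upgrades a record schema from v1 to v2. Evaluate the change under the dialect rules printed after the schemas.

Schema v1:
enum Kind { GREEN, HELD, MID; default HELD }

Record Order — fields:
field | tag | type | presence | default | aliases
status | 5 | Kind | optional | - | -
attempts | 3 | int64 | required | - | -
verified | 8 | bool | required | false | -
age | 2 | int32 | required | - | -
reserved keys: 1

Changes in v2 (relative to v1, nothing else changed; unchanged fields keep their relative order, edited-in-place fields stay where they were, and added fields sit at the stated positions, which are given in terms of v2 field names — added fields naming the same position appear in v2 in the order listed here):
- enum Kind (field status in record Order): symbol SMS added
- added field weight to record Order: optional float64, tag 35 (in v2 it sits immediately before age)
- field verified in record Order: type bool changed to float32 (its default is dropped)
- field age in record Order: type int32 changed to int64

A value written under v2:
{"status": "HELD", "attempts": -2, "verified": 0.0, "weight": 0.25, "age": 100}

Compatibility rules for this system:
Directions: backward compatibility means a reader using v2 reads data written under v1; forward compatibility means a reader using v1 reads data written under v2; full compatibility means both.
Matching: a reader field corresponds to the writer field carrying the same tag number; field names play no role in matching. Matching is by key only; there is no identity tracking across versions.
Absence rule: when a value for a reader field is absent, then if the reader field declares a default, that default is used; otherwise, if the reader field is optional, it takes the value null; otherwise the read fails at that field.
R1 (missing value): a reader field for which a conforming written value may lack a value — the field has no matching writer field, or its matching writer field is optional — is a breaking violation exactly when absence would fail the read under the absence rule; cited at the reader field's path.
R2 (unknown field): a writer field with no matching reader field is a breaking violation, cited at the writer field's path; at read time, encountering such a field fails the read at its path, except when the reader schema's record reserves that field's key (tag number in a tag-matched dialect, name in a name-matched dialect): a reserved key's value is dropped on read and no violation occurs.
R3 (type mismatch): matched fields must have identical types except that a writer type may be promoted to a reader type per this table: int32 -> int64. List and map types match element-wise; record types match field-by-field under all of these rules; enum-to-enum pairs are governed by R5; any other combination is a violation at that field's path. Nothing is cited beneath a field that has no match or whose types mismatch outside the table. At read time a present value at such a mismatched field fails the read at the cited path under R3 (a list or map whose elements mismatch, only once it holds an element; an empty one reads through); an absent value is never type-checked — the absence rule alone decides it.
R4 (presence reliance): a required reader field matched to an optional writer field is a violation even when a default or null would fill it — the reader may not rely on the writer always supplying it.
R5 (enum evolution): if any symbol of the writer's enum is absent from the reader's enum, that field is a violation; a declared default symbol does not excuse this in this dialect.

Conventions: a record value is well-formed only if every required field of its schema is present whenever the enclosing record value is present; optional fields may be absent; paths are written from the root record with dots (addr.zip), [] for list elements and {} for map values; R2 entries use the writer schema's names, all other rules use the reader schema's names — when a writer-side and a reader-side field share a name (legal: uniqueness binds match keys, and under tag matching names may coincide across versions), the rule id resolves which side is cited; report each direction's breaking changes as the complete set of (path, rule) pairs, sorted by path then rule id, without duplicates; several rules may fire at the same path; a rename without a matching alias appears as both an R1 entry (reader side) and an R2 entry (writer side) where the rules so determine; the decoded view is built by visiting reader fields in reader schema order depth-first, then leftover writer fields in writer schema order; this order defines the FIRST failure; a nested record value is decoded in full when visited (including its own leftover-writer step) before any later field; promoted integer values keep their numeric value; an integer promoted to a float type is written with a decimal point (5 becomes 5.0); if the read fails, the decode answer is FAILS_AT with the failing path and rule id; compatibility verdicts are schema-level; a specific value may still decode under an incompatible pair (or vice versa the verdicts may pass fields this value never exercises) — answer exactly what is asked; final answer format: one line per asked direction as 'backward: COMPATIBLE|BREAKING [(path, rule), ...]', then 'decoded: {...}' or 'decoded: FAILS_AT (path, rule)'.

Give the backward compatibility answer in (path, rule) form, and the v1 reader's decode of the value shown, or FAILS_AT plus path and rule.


each type pair in Order: writer, then reader
backward for Order (reader v2, writer v1):
  status: Kind -> Kind, writer optional; from status
  attempts: int64 -> int64, writer required; from attempts
  verified: bool -> float32, writer required; from verified
  weight has no writer counterpart
  age: int32 -> int64, writer required; from age
  violation R3 at verified
  => 1 violation(s): backward is BREAKING for Order
decode (reader v1):
  status := "HELD"
  attempts := -2
  read fails at verified under R3
  => FAILS_AT (verified, R3)
diffs on Order not affecting the asked answer:
  enum Kind (field status in record Order): symbol SMS added -> fires only in the forward direction of Order, which is not asked here
  added field weight to record Order: optional float64, tag 35 (in v2 it sits immediately before age) -> fires only in the forward direction of Order, which is not asked here
  field age in record Order: type int32 changed to int64 -> fires only in the forward direction of Order, which is not asked here

backward: BREAKING [(verified, R3)]; decoded: FAILS_AT (verified, R3)


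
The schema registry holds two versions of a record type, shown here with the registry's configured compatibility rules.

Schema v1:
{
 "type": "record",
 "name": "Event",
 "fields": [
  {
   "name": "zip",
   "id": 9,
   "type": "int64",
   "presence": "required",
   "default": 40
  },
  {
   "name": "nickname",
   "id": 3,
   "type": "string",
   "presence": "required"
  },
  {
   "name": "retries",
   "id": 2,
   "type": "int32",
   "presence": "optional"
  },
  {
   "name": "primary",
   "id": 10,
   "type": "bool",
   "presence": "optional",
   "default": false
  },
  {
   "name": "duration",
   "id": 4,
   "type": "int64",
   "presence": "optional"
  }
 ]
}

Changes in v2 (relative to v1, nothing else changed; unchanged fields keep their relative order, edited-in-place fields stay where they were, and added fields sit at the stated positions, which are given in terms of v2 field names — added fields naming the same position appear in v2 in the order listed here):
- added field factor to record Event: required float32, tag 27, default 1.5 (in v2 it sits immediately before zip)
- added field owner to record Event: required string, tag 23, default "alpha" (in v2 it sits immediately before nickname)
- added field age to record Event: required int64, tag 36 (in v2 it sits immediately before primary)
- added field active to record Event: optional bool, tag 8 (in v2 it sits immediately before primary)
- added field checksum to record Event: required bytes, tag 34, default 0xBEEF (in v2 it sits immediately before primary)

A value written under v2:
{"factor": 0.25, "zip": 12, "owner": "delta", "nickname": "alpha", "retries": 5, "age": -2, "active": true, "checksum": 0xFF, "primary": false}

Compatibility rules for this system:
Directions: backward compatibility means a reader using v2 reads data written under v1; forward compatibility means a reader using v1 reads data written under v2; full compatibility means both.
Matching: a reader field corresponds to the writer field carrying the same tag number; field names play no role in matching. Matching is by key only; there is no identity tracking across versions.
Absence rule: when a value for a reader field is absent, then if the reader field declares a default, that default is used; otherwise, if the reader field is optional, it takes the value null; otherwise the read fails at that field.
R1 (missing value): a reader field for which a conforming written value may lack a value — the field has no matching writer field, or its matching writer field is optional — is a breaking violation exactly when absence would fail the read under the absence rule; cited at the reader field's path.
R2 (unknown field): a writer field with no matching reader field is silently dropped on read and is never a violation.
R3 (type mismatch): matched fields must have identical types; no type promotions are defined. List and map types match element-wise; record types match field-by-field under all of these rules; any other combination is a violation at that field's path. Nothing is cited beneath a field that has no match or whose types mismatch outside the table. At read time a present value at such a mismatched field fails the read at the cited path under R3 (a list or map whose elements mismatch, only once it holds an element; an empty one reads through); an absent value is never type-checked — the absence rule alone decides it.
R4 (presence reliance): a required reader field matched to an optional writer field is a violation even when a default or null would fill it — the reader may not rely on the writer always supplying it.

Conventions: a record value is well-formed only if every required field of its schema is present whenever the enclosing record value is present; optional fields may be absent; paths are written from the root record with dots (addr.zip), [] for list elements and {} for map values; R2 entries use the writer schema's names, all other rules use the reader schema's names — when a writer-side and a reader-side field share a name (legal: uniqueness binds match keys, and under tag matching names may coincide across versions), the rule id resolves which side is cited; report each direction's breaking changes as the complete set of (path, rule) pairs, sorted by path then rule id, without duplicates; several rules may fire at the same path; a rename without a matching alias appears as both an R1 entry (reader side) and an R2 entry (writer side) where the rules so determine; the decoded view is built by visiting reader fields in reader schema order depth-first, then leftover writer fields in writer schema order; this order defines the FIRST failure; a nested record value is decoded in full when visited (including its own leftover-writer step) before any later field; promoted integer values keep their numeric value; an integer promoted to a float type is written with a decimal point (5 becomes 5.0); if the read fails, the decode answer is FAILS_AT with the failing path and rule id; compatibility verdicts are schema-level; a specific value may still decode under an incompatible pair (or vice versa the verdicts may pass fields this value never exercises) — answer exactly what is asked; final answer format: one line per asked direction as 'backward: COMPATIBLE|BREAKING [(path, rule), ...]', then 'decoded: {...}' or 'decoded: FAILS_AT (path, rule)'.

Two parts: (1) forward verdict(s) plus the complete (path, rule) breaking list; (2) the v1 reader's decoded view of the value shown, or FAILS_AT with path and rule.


forward: COMPATIBLE []; decoded: {"zip": 12, "nickname": "alpha", "retries": 5, "primary": false, "duration": null}

the writer's type comes first in each Event pair
forward analysis of Event with v1 as reader and v2 as writer:
  zip: int64 -> int64, writer required; from zip
  nickname: string -> string, writer required; from nickname
  retries: int32 -> int32, writer optional; from retries
  primary: bool -> bool, writer optional; from primary
  duration: int64 -> int64, writer optional; from duration
  writer factor: unknown to reader
  writer owner: unknown to reader
  writer age: unknown to reader
  writer active: unknown to reader
  writer checksum: unknown to reader
  nothing fires on Event: forward is COMPATIBLE
decoding the Event value with the v1 reader:
  zip := 12
  nickname := "alpha"
  retries := 5
  primary := false
  duration := null (absent, optional -> null)
  writer factor: unknown -> dropped
  writer owner: unknown -> dropped
  writer age: unknown -> dropped
  writer active: unknown -> dropped
  writer checksum: unknown -> dropped
  => decoded: {"zip": 12, "nickname": "alpha", "retries": 5, "primary": false, "duration": null}
ruling out the remaining Event differences:
  added field factor to record Event: required float32, tag 27, default 1.5 (in v2 it sits immediately before zip) -> triggers nothing under Event's printed rules — same verdict
  added field checksum to record Event: required bytes, tag 34, default 0xBEEF (in v2 it sits immediately before primary) -> triggers nothing under Event's printed rules — same verdict
  added field age to record Event: required int64, tag 36 (in v2 it sits immediately before primary) -> affects backward compatibility only, which is not asked
  added field active to record Event: optional bool, tag 8 (in v2 it sits immediately before primary) -> triggers nothing under Event's printed rules — same verdict
  added field owner to record Event: required string, tag 23, default "alpha" (in v2 it sits immediately before nickname) -> triggers nothing under Event's printed rules — same verdict
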